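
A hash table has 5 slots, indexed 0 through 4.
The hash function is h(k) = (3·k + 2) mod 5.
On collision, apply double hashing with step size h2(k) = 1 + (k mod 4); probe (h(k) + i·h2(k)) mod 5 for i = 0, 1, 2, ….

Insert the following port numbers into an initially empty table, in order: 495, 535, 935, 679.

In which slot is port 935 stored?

0

Insert 495: h=2, slot 2 empty → index 2.
Insert 535: h=2, h2=4, slot 2 occupied → index 1.
Insert 935: h=2, h2=4, slots 2,1 occupied → index 0.
Insert 679: h=4, slot 4 empty → index 4.
Table: [935, 535, 495, ∅, 679]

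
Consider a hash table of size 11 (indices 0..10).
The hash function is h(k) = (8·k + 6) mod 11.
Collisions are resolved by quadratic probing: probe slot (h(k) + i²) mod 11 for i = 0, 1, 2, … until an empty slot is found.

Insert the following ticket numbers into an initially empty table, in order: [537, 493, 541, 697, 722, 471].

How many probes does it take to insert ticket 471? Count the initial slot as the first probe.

4

Insert 537: h=1, slot 1 empty => index 1.
Insert 493: h=1, slot 1 occupied => index 2.
Insert 541: h=0, slot 0 empty => index 0.
Insert 697: h=5, slot 5 empty => index 5.
Insert 722: h=7, slot 7 empty => index 7.
Insert 471: h=1, slots 1,2,5 occupied => index 10.
Table: [541, 537, 493, —, —, 697, —, 722, —, —, 471]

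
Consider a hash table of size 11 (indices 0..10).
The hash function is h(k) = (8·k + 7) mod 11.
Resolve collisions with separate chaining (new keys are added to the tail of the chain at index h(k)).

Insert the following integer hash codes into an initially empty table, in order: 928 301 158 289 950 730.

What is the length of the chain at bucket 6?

5

928 -> bucket 6
301 -> bucket 6 (collision)
158 -> bucket 6 (collision)
289 -> bucket 9
950 -> bucket 6 (collision)
730 -> bucket 6 (collision)
Final buckets:
0: -
1: -
2: -
3: -
4: -
5: -
6: 928 -> 301 -> 158 -> 950 -> 730
7: -
8: -
9: 289
10: -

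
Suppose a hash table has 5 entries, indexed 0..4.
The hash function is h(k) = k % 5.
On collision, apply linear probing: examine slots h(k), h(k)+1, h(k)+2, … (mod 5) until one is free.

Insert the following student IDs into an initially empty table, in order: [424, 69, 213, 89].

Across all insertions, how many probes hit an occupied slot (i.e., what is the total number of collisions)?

3

Insert 424: h=4, slot 4 empty => index 4.
Insert 69: h=4, slot 4 occupied => index 0.
Insert 213: h=3, slot 3 empty => index 3.
Insert 89: h=4, slots 4,0 occupied => index 1.
Table: [69, 89, —, 213, 424]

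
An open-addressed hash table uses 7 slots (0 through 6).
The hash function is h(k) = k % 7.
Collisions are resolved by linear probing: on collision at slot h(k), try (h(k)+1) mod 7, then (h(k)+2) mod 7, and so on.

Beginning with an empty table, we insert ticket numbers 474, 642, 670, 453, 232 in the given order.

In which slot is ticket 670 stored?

0

474: h=5 -> slot 5
642: h=5, probe 5,6 -> slot 6
670: h=5, probe 5,6,0 -> slot 0
453: h=5, probe 5,6,0,1 -> slot 1
232: h=1, probe 1,2 -> slot 2
Table: [670, 453, 232, -, -, 474, 642]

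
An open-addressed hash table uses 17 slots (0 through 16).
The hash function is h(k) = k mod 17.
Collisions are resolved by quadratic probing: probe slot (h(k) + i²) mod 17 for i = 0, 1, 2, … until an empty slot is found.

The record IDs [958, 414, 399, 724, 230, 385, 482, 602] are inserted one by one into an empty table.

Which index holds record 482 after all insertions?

958 hashes to 6; slot 6 is free → place at 6.
414 hashes to 6; 6 taken → place at 7.
399 hashes to 8; slot 8 is free → place at 8.
724 hashes to 10; slot 10 is free → place at 10.
230 hashes to 9; slot 9 is free → place at 9.
385 hashes to 11; slot 11 is free → place at 11.
482 hashes to 6; 6,7,10 taken → place at 15.
602 hashes to 7; 7,8,11 taken → place at 16.
Table: [-, -, -, -, -, -, 958, 414, 399, 230, 724, 385, -, -, -, 482, 602]

15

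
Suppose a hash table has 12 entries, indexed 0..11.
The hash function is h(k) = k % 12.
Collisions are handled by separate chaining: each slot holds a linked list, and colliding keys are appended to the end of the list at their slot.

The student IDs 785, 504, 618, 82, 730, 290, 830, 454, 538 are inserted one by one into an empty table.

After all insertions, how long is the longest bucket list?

Insert 785: h=5, bucket 5 empty → new chain.
Insert 504: h=0, bucket 0 empty → new chain.
Insert 618: h=6, bucket 6 empty → new chain.
Insert 82: h=10, bucket 10 empty → new chain.
Insert 730: h=10, bucket 10 nonempty → append to chain.
Insert 290: h=2, bucket 2 empty → new chain.
Insert 830: h=2, bucket 2 nonempty → append to chain.
Insert 454: h=10, bucket 10 nonempty → append to chain.
Insert 538: h=10, bucket 10 nonempty → append to chain.
Final buckets:
0: 504
1: -
2: 290 -> 830
3: -
4: -
5: 785
6: 618
7: -
8: -
9: -
10: 82 -> 730 -> 454 -> 538
11: -

4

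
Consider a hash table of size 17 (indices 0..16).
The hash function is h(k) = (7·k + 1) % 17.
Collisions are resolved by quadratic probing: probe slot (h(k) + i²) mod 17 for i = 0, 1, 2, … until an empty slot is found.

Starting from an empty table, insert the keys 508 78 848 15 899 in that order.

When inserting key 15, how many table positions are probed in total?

508 hashes to 4; slot 4 is free → place at 4.
78 hashes to 3; slot 3 is free → place at 3.
848 hashes to 4; 4 taken → place at 5.
15 hashes to 4; 4,5 taken → place at 8.
899 hashes to 4; 4,5,8 taken → place at 13.
Table: [., ., ., 78, 508, 848, ., ., 15, ., ., ., ., 899, ., ., .]

3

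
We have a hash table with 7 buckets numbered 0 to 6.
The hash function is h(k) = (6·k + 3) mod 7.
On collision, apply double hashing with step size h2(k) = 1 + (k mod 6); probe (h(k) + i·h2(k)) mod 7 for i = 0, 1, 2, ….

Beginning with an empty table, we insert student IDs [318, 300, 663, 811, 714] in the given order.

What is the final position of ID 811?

318 hashes to 0; slot 0 is free => place at 0.
300 hashes to 4; slot 4 is free => place at 4.
663 hashes to 5; slot 5 is free => place at 5.
811 hashes to 4, h2=2; 4 taken => place at 6.
714 hashes to 3; slot 3 is free => place at 3.
Table: [318, ., ., 714, 300, 663, 811]

6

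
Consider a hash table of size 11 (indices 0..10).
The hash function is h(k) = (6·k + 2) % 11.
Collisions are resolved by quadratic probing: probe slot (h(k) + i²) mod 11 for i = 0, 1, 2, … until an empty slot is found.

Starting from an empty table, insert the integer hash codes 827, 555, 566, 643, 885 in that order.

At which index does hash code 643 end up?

8

827: h=3 => slot 3
555: h=10 => slot 10
566: h=10, probe 10,0 => slot 0
643: h=10, probe 10,0,3,8 => slot 8
885: h=10, probe 10,0,3,8,4 => slot 4
Table: [566, _, _, 827, 885, _, _, _, 643, _, 555]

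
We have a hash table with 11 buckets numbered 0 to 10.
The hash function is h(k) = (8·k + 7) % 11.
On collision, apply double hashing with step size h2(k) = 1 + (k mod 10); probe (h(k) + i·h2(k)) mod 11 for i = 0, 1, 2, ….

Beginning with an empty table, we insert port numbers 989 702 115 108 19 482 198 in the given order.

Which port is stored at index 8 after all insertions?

482

989 hashes to 10; slot 10 is free => place at 10.
702 hashes to 2; slot 2 is free => place at 2.
115 hashes to 3; slot 3 is free => place at 3.
108 hashes to 2, h2=9; 2 taken => place at 0.
19 hashes to 5; slot 5 is free => place at 5.
482 hashes to 2, h2=3; 2,5 taken => place at 8.
198 hashes to 7; slot 7 is free => place at 7.
Table: [108, ∅, 702, 115, ∅, 19, ∅, 198, 482, ∅, 989]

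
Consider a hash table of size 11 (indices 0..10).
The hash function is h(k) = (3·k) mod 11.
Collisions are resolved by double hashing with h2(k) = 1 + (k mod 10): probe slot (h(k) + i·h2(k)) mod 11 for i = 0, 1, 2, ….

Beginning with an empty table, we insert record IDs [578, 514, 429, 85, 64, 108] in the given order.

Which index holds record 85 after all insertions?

8

578: h=7 => slot 7
514: h=2 => slot 2
429: h=0 => slot 0
85: h=2, h2=6, probe 2,8 => slot 8
64: h=5 => slot 5
108: h=5, h2=9, probe 5,3 => slot 3
Table: [429, _, 514, 108, _, 64, _, 578, 85, _, _]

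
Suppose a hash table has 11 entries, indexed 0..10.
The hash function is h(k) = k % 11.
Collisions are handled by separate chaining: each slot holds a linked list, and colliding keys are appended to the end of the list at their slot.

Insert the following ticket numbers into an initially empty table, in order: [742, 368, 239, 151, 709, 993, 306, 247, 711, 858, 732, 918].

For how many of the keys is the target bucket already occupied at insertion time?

5

742 -> bucket 5
368 -> bucket 5 (collision)
239 -> bucket 8
151 -> bucket 8 (collision)
709 -> bucket 5 (collision)
993 -> bucket 3
306 -> bucket 9
247 -> bucket 5 (collision)
711 -> bucket 7
858 -> bucket 0
732 -> bucket 6
918 -> bucket 5 (collision)
Final buckets:
0: 858
1: .
2: .
3: 993
4: .
5: 742 -> 368 -> 709 -> 247 -> 918
6: 732
7: 711
8: 239 -> 151
9: 306
10: .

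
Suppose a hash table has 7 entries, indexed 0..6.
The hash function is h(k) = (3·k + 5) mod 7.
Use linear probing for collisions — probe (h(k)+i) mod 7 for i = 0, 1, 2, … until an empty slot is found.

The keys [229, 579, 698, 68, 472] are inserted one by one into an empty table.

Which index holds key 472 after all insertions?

3

Insert 229: h=6, slot 6 empty => index 6.
Insert 579: h=6, slot 6 occupied => index 0.
Insert 698: h=6, slots 6,0 occupied => index 1.
Insert 68: h=6, slots 6,0,1 occupied => index 2.
Insert 472: h=0, slots 0,1,2 occupied => index 3.
Table: [579, 698, 68, 472, —, —, 229]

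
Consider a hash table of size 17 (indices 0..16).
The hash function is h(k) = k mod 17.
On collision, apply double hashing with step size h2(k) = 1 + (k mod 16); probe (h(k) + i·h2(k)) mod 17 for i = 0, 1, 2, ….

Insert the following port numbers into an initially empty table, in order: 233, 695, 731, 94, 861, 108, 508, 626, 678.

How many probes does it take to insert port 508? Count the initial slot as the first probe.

Insert 233: h=12, slot 12 empty -> index 12.
Insert 695: h=15, slot 15 empty -> index 15.
Insert 731: h=0, slot 0 empty -> index 0.
Insert 94: h=9, slot 9 empty -> index 9.
Insert 861: h=11, slot 11 empty -> index 11.
Insert 108: h=6, slot 6 empty -> index 6.
Insert 508: h=15, h2=13, slots 15,11 occupied -> index 7.
Insert 626: h=14, slot 14 empty -> index 14.
Insert 678: h=15, h2=7, slot 15 occupied -> index 5.
Table: [731, ∅, ∅, ∅, ∅, 678, 108, 508, ∅, 94, ∅, 861, 233, ∅, 626, 695, ∅]

3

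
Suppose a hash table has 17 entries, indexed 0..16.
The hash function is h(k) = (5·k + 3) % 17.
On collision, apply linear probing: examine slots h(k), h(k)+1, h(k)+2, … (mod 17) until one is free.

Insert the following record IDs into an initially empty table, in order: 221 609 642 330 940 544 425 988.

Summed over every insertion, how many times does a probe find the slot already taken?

7

221 hashes to 3; slot 3 is free => place at 3.
609 hashes to 5; slot 5 is free => place at 5.
642 hashes to 0; slot 0 is free => place at 0.
330 hashes to 4; slot 4 is free => place at 4.
940 hashes to 11; slot 11 is free => place at 11.
544 hashes to 3; 3,4,5 taken => place at 6.
425 hashes to 3; 3,4,5,6 taken => place at 7.
988 hashes to 13; slot 13 is free => place at 13.
Table: [642, -, -, 221, 330, 609, 544, 425, -, -, -, 940, -, 988, -, -, -]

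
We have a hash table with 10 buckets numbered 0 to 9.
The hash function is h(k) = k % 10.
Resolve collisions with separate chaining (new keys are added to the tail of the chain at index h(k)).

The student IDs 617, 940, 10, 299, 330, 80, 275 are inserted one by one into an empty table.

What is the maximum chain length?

Insert 617: h=7, bucket 7 empty → new chain.
Insert 940: h=0, bucket 0 empty → new chain.
Insert 10: h=0, bucket 0 nonempty → append to chain.
Insert 299: h=9, bucket 9 empty → new chain.
Insert 330: h=0, bucket 0 nonempty → append to chain.
Insert 80: h=0, bucket 0 nonempty → append to chain.
Insert 275: h=5, bucket 5 empty → new chain.
Final buckets:
0: 940 -> 10 -> 330 -> 80
1: -
2: -
3: -
4: -
5: 275
6: -
7: 617
8: -
9: 299

4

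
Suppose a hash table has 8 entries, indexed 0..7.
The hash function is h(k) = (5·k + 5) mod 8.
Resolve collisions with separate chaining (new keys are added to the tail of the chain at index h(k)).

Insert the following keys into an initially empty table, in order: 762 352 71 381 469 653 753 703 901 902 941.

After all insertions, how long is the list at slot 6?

5

Insert 762: h=7, bucket 7 empty → new chain.
Insert 352: h=5, bucket 5 empty → new chain.
Insert 71: h=0, bucket 0 empty → new chain.
Insert 381: h=6, bucket 6 empty → new chain.
Insert 469: h=6, bucket 6 nonempty → append to chain.
Insert 653: h=6, bucket 6 nonempty → append to chain.
Insert 753: h=2, bucket 2 empty → new chain.
Insert 703: h=0, bucket 0 nonempty → append to chain.
Insert 901: h=6, bucket 6 nonempty → append to chain.
Insert 902: h=3, bucket 3 empty → new chain.
Insert 941: h=6, bucket 6 nonempty → append to chain.
Final buckets:
0: 71 -> 703
1: ∅
2: 753
3: 902
4: ∅
5: 352
6: 381 -> 469 -> 653 -> 901 -> 941
7: 762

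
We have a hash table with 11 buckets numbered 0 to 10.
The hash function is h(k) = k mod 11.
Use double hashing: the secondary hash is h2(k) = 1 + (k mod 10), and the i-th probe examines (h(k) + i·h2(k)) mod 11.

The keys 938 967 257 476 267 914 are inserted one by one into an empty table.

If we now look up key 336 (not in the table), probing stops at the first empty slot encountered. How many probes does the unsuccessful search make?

Insert 938: h=3, slot 3 empty -> index 3.
Insert 967: h=10, slot 10 empty -> index 10.
Insert 257: h=4, slot 4 empty -> index 4.
Insert 476: h=3, h2=7, slots 3,10 occupied -> index 6.
Insert 267: h=3, h2=8, slot 3 occupied -> index 0.
Insert 914: h=1, slot 1 empty -> index 1.
Table: [267, 914, —, 938, 257, —, 476, —, —, —, 967]
Lookup 336: h=6, h2=7, probe 6,2 → slot 2 empty, not found.

2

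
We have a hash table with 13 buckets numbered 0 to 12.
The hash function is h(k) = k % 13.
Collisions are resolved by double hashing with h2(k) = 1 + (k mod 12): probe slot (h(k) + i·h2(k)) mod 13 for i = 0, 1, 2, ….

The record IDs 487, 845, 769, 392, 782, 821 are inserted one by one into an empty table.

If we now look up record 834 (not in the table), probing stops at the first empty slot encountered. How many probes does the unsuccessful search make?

2

487 hashes to 6; slot 6 is free -> place at 6.
845 hashes to 0; slot 0 is free -> place at 0.
769 hashes to 2; slot 2 is free -> place at 2.
392 hashes to 2, h2=9; 2 taken -> place at 11.
782 hashes to 2, h2=3; 2 taken -> place at 5.
821 hashes to 2, h2=6; 2 taken -> place at 8.
Table: [845, -, 769, -, -, 782, 487, -, 821, -, -, 392, -]
Lookup 834: h=2, h2=7, probe 2,9 → slot 9 empty, not found.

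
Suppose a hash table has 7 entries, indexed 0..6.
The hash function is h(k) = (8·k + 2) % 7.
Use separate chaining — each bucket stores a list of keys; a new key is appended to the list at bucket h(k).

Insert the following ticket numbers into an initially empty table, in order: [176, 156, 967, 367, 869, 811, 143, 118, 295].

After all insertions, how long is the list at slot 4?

176 -> bucket 3
156 -> bucket 4
967 -> bucket 3 (collision)
367 -> bucket 5
869 -> bucket 3 (collision)
811 -> bucket 1
143 -> bucket 5 (collision)
118 -> bucket 1 (collision)
295 -> bucket 3 (collision)
Final buckets:
0: ∅
1: 811 -> 118
2: ∅
3: 176 -> 967 -> 869 -> 295
4: 156
5: 367 -> 143
6: ∅

1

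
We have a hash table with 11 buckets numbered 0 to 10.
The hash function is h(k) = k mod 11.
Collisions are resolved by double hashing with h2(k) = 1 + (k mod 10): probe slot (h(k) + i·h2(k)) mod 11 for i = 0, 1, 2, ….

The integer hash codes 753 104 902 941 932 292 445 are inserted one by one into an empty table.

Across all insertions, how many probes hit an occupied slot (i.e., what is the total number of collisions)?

5

753: h=5 → slot 5
104: h=5, h2=5, probe 5,10 → slot 10
902: h=0 → slot 0
941: h=6 → slot 6
932: h=8 → slot 8
292: h=6, h2=3, probe 6,9 → slot 9
445: h=5, h2=6, probe 5,0,6,1 → slot 1
Table: [902, 445, ∅, ∅, ∅, 753, 941, ∅, 932, 292, 104]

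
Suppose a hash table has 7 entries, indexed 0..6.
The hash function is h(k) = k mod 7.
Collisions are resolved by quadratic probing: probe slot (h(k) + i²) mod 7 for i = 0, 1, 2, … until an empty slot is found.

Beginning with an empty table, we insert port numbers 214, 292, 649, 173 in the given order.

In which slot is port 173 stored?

2

214 hashes to 4; slot 4 is free -> place at 4.
292 hashes to 5; slot 5 is free -> place at 5.
649 hashes to 5; 5 taken -> place at 6.
173 hashes to 5; 5,6 taken -> place at 2.
Table: [∅, ∅, 173, ∅, 214, 292, 649]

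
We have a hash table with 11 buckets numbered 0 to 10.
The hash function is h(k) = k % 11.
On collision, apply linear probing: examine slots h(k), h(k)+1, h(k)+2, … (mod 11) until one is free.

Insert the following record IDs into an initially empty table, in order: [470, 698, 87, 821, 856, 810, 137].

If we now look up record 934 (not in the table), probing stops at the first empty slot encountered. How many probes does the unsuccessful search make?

Insert 470: h=8, slot 8 empty -> index 8.
Insert 698: h=5, slot 5 empty -> index 5.
Insert 87: h=10, slot 10 empty -> index 10.
Insert 821: h=7, slot 7 empty -> index 7.
Insert 856: h=9, slot 9 empty -> index 9.
Insert 810: h=7, slots 7,8,9,10 occupied -> index 0.
Insert 137: h=5, slot 5 occupied -> index 6.
Table: [810, ., ., ., ., 698, 137, 821, 470, 856, 87]
Lookup 934: h=10, probe 10,0,1 → slot 1 empty, not found.

3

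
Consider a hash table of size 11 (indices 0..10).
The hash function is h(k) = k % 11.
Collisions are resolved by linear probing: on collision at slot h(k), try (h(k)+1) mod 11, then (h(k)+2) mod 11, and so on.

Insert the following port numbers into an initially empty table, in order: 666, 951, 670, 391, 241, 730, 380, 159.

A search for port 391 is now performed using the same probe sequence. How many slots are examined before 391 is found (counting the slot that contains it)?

2

Insert 666: h=6, slot 6 empty → index 6.
Insert 951: h=5, slot 5 empty → index 5.
Insert 670: h=10, slot 10 empty → index 10.
Insert 391: h=6, slot 6 occupied → index 7.
Insert 241: h=10, slot 10 occupied → index 0.
Insert 730: h=4, slot 4 empty → index 4.
Insert 380: h=6, slots 6,7 occupied → index 8.
Insert 159: h=5, slots 5,6,7,8 occupied → index 9.
Table: [241, ., ., ., 730, 951, 666, 391, 380, 159, 670]
Lookup 391: h=6, probe 6,7 → found at 7.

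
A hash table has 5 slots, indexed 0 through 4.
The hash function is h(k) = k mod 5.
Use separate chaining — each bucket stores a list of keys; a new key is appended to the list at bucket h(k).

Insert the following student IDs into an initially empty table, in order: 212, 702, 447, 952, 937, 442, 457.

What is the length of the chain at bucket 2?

Insert 212: h=2, bucket 2 empty → new chain.
Insert 702: h=2, bucket 2 nonempty → append to chain.
Insert 447: h=2, bucket 2 nonempty → append to chain.
Insert 952: h=2, bucket 2 nonempty → append to chain.
Insert 937: h=2, bucket 2 nonempty → append to chain.
Insert 442: h=2, bucket 2 nonempty → append to chain.
Insert 457: h=2, bucket 2 nonempty → append to chain.
Final buckets:
0: ∅
1: ∅
2: 212 -> 702 -> 447 -> 952 -> 937 -> 442 -> 457
3: ∅
4: ∅

7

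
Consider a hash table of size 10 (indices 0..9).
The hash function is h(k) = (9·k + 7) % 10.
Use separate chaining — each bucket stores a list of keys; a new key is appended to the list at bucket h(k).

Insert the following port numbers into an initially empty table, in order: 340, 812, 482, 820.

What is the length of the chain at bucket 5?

2

340 → bucket 7
812 → bucket 5
482 → bucket 5 (collision)
820 → bucket 7 (collision)
Final buckets:
0: ∅
1: ∅
2: ∅
3: ∅
4: ∅
5: 812 -> 482
6: ∅
7: 340 -> 820
8: ∅
9: ∅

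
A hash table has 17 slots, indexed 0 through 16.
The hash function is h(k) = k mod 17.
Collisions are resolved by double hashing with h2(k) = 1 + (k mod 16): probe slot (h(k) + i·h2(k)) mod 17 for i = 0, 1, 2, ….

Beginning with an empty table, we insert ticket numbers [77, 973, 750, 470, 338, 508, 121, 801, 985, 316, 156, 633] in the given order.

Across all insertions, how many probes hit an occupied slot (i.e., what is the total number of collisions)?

6

77 hashes to 9; slot 9 is free → place at 9.
973 hashes to 4; slot 4 is free → place at 4.
750 hashes to 2; slot 2 is free → place at 2.
470 hashes to 11; slot 11 is free → place at 11.
338 hashes to 15; slot 15 is free → place at 15.
508 hashes to 15, h2=13; 15,11 taken → place at 7.
121 hashes to 2, h2=10; 2 taken → place at 12.
801 hashes to 2, h2=2; 2,4 taken → place at 6.
985 hashes to 16; slot 16 is free → place at 16.
316 hashes to 10; slot 10 is free → place at 10.
156 hashes to 3; slot 3 is free → place at 3.
633 hashes to 4, h2=10; 4 taken → place at 14.
Table: [_, _, 750, 156, 973, _, 801, 508, _, 77, 316, 470, 121, _, 633, 338, 985]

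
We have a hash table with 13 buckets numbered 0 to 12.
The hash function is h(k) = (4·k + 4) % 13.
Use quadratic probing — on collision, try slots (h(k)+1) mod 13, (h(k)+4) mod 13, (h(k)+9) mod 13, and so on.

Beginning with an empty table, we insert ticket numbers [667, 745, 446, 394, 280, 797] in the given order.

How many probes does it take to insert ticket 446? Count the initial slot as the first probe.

Insert 667: h=7, slot 7 empty -> index 7.
Insert 745: h=7, slot 7 occupied -> index 8.
Insert 446: h=7, slots 7,8 occupied -> index 11.
Insert 394: h=7, slots 7,8,11 occupied -> index 3.
Insert 280: h=6, slot 6 empty -> index 6.
Insert 797: h=7, slots 7,8,11,3 occupied -> index 10.
Table: [_, _, _, 394, _, _, 280, 667, 745, _, 797, 446, _]

3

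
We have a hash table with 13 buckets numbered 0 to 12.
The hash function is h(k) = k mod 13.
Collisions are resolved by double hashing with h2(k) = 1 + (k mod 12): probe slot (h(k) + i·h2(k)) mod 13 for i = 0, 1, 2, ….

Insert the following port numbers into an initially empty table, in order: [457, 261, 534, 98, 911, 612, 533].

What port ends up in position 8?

457 hashes to 2; slot 2 is free => place at 2.
261 hashes to 1; slot 1 is free => place at 1.
534 hashes to 1, h2=7; 1 taken => place at 8.
98 hashes to 7; slot 7 is free => place at 7.
911 hashes to 1, h2=12; 1 taken => place at 0.
612 hashes to 1, h2=1; 1,2 taken => place at 3.
533 hashes to 0, h2=6; 0 taken => place at 6.
Table: [911, 261, 457, 612, -, -, 533, 98, 534, -, -, -, -]

534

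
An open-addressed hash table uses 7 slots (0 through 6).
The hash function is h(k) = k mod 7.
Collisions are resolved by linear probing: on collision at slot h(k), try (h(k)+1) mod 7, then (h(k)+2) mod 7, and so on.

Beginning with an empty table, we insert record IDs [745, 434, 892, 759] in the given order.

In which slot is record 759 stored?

745 hashes to 3; slot 3 is free → place at 3.
434 hashes to 0; slot 0 is free → place at 0.
892 hashes to 3; 3 taken → place at 4.
759 hashes to 3; 3,4 taken → place at 5.
Table: [434, —, —, 745, 892, 759, —]

5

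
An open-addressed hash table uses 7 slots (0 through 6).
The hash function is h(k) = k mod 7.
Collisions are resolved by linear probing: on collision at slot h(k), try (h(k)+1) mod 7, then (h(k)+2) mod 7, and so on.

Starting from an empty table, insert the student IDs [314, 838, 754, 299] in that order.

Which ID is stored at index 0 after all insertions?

Insert 314: h=6, slot 6 empty → index 6.
Insert 838: h=5, slot 5 empty → index 5.
Insert 754: h=5, slots 5,6 occupied → index 0.
Insert 299: h=5, slots 5,6,0 occupied → index 1.
Table: [754, 299, ∅, ∅, ∅, 838, 314]

754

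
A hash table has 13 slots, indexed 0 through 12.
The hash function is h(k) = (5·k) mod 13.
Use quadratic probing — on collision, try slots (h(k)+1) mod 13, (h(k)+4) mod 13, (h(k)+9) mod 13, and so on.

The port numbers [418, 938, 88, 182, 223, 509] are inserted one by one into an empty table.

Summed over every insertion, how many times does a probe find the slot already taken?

7

Insert 418: h=10, slot 10 empty => index 10.
Insert 938: h=10, slot 10 occupied => index 11.
Insert 88: h=11, slot 11 occupied => index 12.
Insert 182: h=0, slot 0 empty => index 0.
Insert 223: h=10, slots 10,11 occupied => index 1.
Insert 509: h=10, slots 10,11,1 occupied => index 6.
Table: [182, 223, -, -, -, -, 509, -, -, -, 418, 938, 88]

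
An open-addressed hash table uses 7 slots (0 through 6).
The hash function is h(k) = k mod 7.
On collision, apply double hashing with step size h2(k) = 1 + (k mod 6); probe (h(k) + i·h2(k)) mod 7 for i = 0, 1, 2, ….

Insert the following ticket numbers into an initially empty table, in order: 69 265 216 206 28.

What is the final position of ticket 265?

1

69 hashes to 6; slot 6 is free -> place at 6.
265 hashes to 6, h2=2; 6 taken -> place at 1.
216 hashes to 6, h2=1; 6 taken -> place at 0.
206 hashes to 3; slot 3 is free -> place at 3.
28 hashes to 0, h2=5; 0 taken -> place at 5.
Table: [216, 265, ∅, 206, ∅, 28, 69]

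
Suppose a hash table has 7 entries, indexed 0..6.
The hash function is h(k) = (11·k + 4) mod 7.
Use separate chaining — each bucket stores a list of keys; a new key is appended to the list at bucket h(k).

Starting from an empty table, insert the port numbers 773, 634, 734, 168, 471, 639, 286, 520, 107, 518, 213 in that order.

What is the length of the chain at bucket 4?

Insert 773: h=2, bucket 2 empty -> new chain.
Insert 634: h=6, bucket 6 empty -> new chain.
Insert 734: h=0, bucket 0 empty -> new chain.
Insert 168: h=4, bucket 4 empty -> new chain.
Insert 471: h=5, bucket 5 empty -> new chain.
Insert 639: h=5, bucket 5 nonempty -> append to chain.
Insert 286: h=0, bucket 0 nonempty -> append to chain.
Insert 520: h=5, bucket 5 nonempty -> append to chain.
Insert 107: h=5, bucket 5 nonempty -> append to chain.
Insert 518: h=4, bucket 4 nonempty -> append to chain.
Insert 213: h=2, bucket 2 nonempty -> append to chain.
Final buckets:
0: 734 -> 286
1: ∅
2: 773 -> 213
3: ∅
4: 168 -> 518
5: 471 -> 639 -> 520 -> 107
6: 634

2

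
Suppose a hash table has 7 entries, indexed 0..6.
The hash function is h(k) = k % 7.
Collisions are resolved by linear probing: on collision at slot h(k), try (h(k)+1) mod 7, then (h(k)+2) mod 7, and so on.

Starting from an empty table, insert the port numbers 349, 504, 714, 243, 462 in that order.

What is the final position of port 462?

349: h=6 => slot 6
504: h=0 => slot 0
714: h=0, probe 0,1 => slot 1
243: h=5 => slot 5
462: h=0, probe 0,1,2 => slot 2
Table: [504, 714, 462, ., ., 243, 349]

2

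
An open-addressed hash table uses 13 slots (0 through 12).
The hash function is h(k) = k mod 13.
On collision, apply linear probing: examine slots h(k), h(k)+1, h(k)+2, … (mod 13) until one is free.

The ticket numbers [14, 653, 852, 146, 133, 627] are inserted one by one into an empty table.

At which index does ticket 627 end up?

6

Insert 14: h=1, slot 1 empty → index 1.
Insert 653: h=3, slot 3 empty → index 3.
Insert 852: h=7, slot 7 empty → index 7.
Insert 146: h=3, slot 3 occupied → index 4.
Insert 133: h=3, slots 3,4 occupied → index 5.
Insert 627: h=3, slots 3,4,5 occupied → index 6.
Table: [—, 14, —, 653, 146, 133, 627, 852, —, —, —, —, —]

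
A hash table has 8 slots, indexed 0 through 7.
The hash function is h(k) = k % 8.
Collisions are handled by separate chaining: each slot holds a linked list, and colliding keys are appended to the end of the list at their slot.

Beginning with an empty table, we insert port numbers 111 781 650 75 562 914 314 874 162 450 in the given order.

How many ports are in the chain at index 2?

111 -> bucket 7
781 -> bucket 5
650 -> bucket 2
75 -> bucket 3
562 -> bucket 2 (collision)
914 -> bucket 2 (collision)
314 -> bucket 2 (collision)
874 -> bucket 2 (collision)
162 -> bucket 2 (collision)
450 -> bucket 2 (collision)
Final buckets:
0: —
1: —
2: 650 -> 562 -> 914 -> 314 -> 874 -> 162 -> 450
3: 75
4: —
5: 781
6: —
7: 111

7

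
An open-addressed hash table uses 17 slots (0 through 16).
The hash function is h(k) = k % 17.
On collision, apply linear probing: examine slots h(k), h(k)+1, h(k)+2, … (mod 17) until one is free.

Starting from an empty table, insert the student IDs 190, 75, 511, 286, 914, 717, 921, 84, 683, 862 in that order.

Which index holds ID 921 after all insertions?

5

190 hashes to 3; slot 3 is free → place at 3.
75 hashes to 7; slot 7 is free → place at 7.
511 hashes to 1; slot 1 is free → place at 1.
286 hashes to 14; slot 14 is free → place at 14.
914 hashes to 13; slot 13 is free → place at 13.
717 hashes to 3; 3 taken → place at 4.
921 hashes to 3; 3,4 taken → place at 5.
84 hashes to 16; slot 16 is free → place at 16.
683 hashes to 3; 3,4,5 taken → place at 6.
862 hashes to 12; slot 12 is free → place at 12.
Table: [-, 511, -, 190, 717, 921, 683, 75, -, -, -, -, 862, 914, 286, -, 84]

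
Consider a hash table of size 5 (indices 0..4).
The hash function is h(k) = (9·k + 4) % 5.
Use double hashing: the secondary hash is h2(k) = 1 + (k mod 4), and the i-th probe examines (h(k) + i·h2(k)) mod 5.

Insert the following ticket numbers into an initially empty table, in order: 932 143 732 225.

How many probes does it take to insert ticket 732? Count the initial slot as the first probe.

2

932 hashes to 2; slot 2 is free -> place at 2.
143 hashes to 1; slot 1 is free -> place at 1.
732 hashes to 2, h2=1; 2 taken -> place at 3.
225 hashes to 4; slot 4 is free -> place at 4.
Table: [∅, 143, 932, 732, 225]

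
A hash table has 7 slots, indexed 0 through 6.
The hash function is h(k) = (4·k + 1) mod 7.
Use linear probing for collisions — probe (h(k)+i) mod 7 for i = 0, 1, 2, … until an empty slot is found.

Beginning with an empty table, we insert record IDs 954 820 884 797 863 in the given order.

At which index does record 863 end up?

6

Insert 954: h=2, slot 2 empty → index 2.
Insert 820: h=5, slot 5 empty → index 5.
Insert 884: h=2, slot 2 occupied → index 3.
Insert 797: h=4, slot 4 empty → index 4.
Insert 863: h=2, slots 2,3,4,5 occupied → index 6.
Table: [∅, ∅, 954, 884, 797, 820, 863]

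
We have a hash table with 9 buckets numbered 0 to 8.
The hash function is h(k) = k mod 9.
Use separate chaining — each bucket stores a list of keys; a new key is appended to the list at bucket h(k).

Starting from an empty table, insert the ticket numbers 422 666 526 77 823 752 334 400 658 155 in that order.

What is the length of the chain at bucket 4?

3

422 -> bucket 8
666 -> bucket 0
526 -> bucket 4
77 -> bucket 5
823 -> bucket 4 (collision)
752 -> bucket 5 (collision)
334 -> bucket 1
400 -> bucket 4 (collision)
658 -> bucket 1 (collision)
155 -> bucket 2
Final buckets:
0: 666
1: 334 -> 658
2: 155
3: _
4: 526 -> 823 -> 400
5: 77 -> 752
6: _
7: _
8: 422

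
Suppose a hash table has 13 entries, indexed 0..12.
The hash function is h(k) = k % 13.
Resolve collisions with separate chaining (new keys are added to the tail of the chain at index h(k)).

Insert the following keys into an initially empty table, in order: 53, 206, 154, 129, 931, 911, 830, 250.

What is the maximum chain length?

3

Insert 53: h=1, bucket 1 empty -> new chain.
Insert 206: h=11, bucket 11 empty -> new chain.
Insert 154: h=11, bucket 11 nonempty -> append to chain.
Insert 129: h=12, bucket 12 empty -> new chain.
Insert 931: h=8, bucket 8 empty -> new chain.
Insert 911: h=1, bucket 1 nonempty -> append to chain.
Insert 830: h=11, bucket 11 nonempty -> append to chain.
Insert 250: h=3, bucket 3 empty -> new chain.
Final buckets:
0: _
1: 53 -> 911
2: _
3: 250
4: _
5: _
6: _
7: _
8: 931
9: _
10: _
11: 206 -> 154 -> 830
12: 129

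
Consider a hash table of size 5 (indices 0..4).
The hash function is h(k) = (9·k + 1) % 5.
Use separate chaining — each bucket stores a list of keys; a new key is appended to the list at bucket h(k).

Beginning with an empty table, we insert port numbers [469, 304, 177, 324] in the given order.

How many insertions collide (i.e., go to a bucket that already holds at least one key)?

2

Insert 469: h=2, bucket 2 empty -> new chain.
Insert 304: h=2, bucket 2 nonempty -> append to chain.
Insert 177: h=4, bucket 4 empty -> new chain.
Insert 324: h=2, bucket 2 nonempty -> append to chain.
Final buckets:
0: —
1: —
2: 469 -> 304 -> 324
3: —
4: 177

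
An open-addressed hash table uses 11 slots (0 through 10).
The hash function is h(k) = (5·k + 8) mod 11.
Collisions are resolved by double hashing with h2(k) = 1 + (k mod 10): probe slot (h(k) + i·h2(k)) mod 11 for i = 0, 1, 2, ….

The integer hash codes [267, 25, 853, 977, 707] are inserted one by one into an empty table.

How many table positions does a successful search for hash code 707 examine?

3

Insert 267: h=1, slot 1 empty -> index 1.
Insert 25: h=1, h2=6, slot 1 occupied -> index 7.
Insert 853: h=5, slot 5 empty -> index 5.
Insert 977: h=9, slot 9 empty -> index 9.
Insert 707: h=1, h2=8, slots 1,9 occupied -> index 6.
Table: [—, 267, —, —, —, 853, 707, 25, —, 977, —]
Lookup 707: h=1, h2=8, probe 1,9,6 → found at 6.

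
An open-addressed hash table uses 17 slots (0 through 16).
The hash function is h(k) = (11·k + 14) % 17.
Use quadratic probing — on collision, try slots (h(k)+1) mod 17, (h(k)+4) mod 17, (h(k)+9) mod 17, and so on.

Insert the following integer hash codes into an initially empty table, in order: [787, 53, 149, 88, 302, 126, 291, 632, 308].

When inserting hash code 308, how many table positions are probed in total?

Insert 787: h=1, slot 1 empty -> index 1.
Insert 53: h=2, slot 2 empty -> index 2.
Insert 149: h=4, slot 4 empty -> index 4.
Insert 88: h=13, slot 13 empty -> index 13.
Insert 302: h=4, slot 4 occupied -> index 5.
Insert 126: h=6, slot 6 empty -> index 6.
Insert 291: h=2, slot 2 occupied -> index 3.
Insert 632: h=13, slot 13 occupied -> index 14.
Insert 308: h=2, slots 2,3,6 occupied -> index 11.
Table: [-, 787, 53, 291, 149, 302, 126, -, -, -, -, 308, -, 88, 632, -, -]

4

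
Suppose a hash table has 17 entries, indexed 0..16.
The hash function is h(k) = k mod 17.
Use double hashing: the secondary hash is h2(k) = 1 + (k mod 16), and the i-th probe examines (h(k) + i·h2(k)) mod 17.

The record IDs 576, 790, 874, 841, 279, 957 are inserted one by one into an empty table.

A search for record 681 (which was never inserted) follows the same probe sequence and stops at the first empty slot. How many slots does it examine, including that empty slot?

576: h=15 → slot 15
790: h=8 → slot 8
874: h=7 → slot 7
841: h=8, h2=10, probe 8,1 → slot 1
279: h=7, h2=8, probe 7,15,6 → slot 6
957: h=5 → slot 5
Table: [—, 841, —, —, —, 957, 279, 874, 790, —, —, —, —, —, —, 576, —]
Lookup 681: h=1, h2=10, probe 1,11 → slot 11 empty, not found.

2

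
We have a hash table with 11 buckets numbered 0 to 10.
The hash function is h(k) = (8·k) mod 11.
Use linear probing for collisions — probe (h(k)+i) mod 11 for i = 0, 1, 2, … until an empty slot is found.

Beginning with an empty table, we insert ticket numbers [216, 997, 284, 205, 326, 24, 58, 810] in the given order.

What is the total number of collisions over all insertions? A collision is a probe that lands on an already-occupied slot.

18

216 hashes to 1; slot 1 is free → place at 1.
997 hashes to 1; 1 taken → place at 2.
284 hashes to 6; slot 6 is free → place at 6.
205 hashes to 1; 1,2 taken → place at 3.
326 hashes to 1; 1,2,3 taken → place at 4.
24 hashes to 5; slot 5 is free → place at 5.
58 hashes to 2; 2,3,4,5,6 taken → place at 7.
810 hashes to 1; 1,2,3,4,5,6,7 taken → place at 8.
Table: [_, 216, 997, 205, 326, 24, 284, 58, 810, _, _]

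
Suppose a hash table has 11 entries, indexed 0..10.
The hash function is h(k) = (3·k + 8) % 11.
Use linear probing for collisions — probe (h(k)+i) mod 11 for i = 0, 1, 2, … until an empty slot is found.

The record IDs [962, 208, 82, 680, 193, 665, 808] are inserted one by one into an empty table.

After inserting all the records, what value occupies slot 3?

962: h=1 -> slot 1
208: h=5 -> slot 5
82: h=1, probe 1,2 -> slot 2
680: h=2, probe 2,3 -> slot 3
193: h=4 -> slot 4
665: h=1, probe 1,2,3,4,5,6 -> slot 6
808: h=1, probe 1,2,3,4,5,6,7 -> slot 7
Table: [—, 962, 82, 680, 193, 208, 665, 808, —, —, —]

680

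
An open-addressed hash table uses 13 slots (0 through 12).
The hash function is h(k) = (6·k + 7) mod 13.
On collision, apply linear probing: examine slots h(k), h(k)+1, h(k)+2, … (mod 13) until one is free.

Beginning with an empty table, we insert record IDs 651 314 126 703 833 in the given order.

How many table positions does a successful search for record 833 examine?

3

651 hashes to 0; slot 0 is free → place at 0.
314 hashes to 6; slot 6 is free → place at 6.
126 hashes to 9; slot 9 is free → place at 9.
703 hashes to 0; 0 taken → place at 1.
833 hashes to 0; 0,1 taken → place at 2.
Table: [651, 703, 833, ∅, ∅, ∅, 314, ∅, ∅, 126, ∅, ∅, ∅]
Lookup 833: h=0, probe 0,1,2 → found at 2.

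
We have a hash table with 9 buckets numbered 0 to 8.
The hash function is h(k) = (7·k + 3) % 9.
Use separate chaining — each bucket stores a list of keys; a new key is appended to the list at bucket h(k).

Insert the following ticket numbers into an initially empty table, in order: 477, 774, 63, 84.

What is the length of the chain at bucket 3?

3

Insert 477: h=3, bucket 3 empty → new chain.
Insert 774: h=3, bucket 3 nonempty → append to chain.
Insert 63: h=3, bucket 3 nonempty → append to chain.
Insert 84: h=6, bucket 6 empty → new chain.
Final buckets:
0: _
1: _
2: _
3: 477 -> 774 -> 63
4: _
5: _
6: 84
7: _
8: _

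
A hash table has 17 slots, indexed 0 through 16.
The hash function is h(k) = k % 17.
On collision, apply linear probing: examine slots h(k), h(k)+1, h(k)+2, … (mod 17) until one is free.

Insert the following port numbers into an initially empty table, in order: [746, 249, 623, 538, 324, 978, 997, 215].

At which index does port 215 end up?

Insert 746: h=15, slot 15 empty => index 15.
Insert 249: h=11, slot 11 empty => index 11.
Insert 623: h=11, slot 11 occupied => index 12.
Insert 538: h=11, slots 11,12 occupied => index 13.
Insert 324: h=1, slot 1 empty => index 1.
Insert 978: h=9, slot 9 empty => index 9.
Insert 997: h=11, slots 11,12,13 occupied => index 14.
Insert 215: h=11, slots 11,12,13,14,15 occupied => index 16.
Table: [_, 324, _, _, _, _, _, _, _, 978, _, 249, 623, 538, 997, 746, 215]

16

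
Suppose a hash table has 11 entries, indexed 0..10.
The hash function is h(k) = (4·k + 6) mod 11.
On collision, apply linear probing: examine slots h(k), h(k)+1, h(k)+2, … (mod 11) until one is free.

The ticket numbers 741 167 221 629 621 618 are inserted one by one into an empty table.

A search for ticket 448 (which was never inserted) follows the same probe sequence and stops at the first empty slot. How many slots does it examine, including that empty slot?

741: h=0 => slot 0
167: h=3 => slot 3
221: h=10 => slot 10
629: h=3, probe 3,4 => slot 4
621: h=4, probe 4,5 => slot 5
618: h=3, probe 3,4,5,6 => slot 6
Table: [741, _, _, 167, 629, 621, 618, _, _, _, 221]
Lookup 448: h=5, probe 5,6,7 → slot 7 empty, not found.

3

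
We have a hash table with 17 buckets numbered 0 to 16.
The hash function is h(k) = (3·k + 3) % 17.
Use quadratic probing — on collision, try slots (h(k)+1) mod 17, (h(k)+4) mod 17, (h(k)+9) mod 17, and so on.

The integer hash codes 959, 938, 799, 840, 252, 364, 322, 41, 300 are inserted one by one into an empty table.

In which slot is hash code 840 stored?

Insert 959: h=7, slot 7 empty → index 7.
Insert 938: h=12, slot 12 empty → index 12.
Insert 799: h=3, slot 3 empty → index 3.
Insert 840: h=7, slot 7 occupied → index 8.
Insert 252: h=11, slot 11 empty → index 11.
Insert 364: h=7, slots 7,8,11 occupied → index 16.
Insert 322: h=0, slot 0 empty → index 0.
Insert 41: h=7, slots 7,8,11,16 occupied → index 6.
Insert 300: h=2, slot 2 empty → index 2.
Table: [322, _, 300, 799, _, _, 41, 959, 840, _, _, 252, 938, _, _, _, 364]

8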